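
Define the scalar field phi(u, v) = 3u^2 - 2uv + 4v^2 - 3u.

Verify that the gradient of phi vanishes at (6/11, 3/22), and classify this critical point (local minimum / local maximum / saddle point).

∇phi = (6u - 2v - 3, -2u + 8v); substituting (6/11, 3/22) gives ∇phi = (0, 0), so (6/11, 3/22) is indeed a critical point.
The Hessian of phi is constant: H = [[6, -2], [-2, 8]].
det(H) = 6·8 − (-2)² = 44.
det(H) > 0 and tr(H) = 14 > 0, so H is positive definite and the point is a local minimum.

local minimum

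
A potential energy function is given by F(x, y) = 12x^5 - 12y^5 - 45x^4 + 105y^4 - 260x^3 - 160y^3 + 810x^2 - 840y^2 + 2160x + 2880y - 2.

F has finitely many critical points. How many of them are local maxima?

4

F separates as a function of x plus a function of y, so ∇F=0 decouples.
∂F/∂x = 60(x - 4)(x - 3)(x + 1)(x + 3) = 0 at x ∈ {-3, -1, 3, 4}; ∂F/∂y = -60(y - 4)(y - 3)(y - 2)(y + 2) = 0 at y ∈ {-2, 2, 3, 4}.
The Hessian is diagonal: diag(F_xx, F_yy). Second derivatives: F_xx(-3)=-5040, F_xx(-1)=2400, F_xx(3)=-1440, F_xx(4)=2100; F_yy(-2)=7200, F_yy(2)=-480, F_yy(3)=300, F_yy(4)=-720.
Local maxima occur where both diagonal entries negative: (-3, 2), (-3, 4), (3, 2), (3, 4). Count: 4.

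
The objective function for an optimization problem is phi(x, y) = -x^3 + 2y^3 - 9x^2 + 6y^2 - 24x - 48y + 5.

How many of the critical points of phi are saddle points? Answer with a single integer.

2

phi separates as a function of x plus a function of y, so ∇phi=0 decouples.
∂phi/∂x = -3(x + 2)(x + 4) = 0 at x ∈ {-4, -2}; ∂phi/∂y = 6(y - 2)(y + 4) = 0 at y ∈ {-4, 2}.
The Hessian is diagonal: diag(phi_xx, phi_yy). Second derivatives: phi_xx(-4)=6, phi_xx(-2)=-6; phi_yy(-4)=-36, phi_yy(2)=36.
Saddle points occur where the two diagonal entries have opposite signs: (-4, -4), (-2, 2). Count: 2.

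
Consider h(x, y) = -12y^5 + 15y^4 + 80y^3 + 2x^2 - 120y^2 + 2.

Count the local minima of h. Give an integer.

2

h separates as a function of x plus a function of y, so ∇h=0 decouples.
∂h/∂x = 4x = 0 at x ∈ {0}; ∂h/∂y = -60y(y - 2)(y - 1)(y + 2) = 0 at y ∈ {-2, 0, 1, 2}.
The Hessian is diagonal: diag(h_xx, h_yy). Second derivatives: h_xx(0)=4; h_yy(-2)=1440, h_yy(0)=-240, h_yy(1)=180, h_yy(2)=-480.
Local minima occur where both diagonal entries positive: (0, -2), (0, 1). Count: 2.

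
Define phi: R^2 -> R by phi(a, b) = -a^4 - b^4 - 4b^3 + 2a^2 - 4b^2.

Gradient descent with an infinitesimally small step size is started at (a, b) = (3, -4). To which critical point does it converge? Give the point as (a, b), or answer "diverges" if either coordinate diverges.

phi is separable, so gradient descent decouples: a follows -∂phi/∂a, b follows -∂phi/∂b.
∂phi/∂a = -4a(a - 1)(a + 1); at a=3 this is -96, so a increases.
∂phi/∂b = -4b(b + 1)(b + 2); at b=-4 this is 96, so b decreases.
The a-coordinate has no critical point in that direction and runs off to infinity.

diverges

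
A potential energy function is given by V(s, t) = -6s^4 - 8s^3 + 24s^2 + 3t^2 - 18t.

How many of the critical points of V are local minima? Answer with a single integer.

1

V separates as a function of s plus a function of t, so ∇V=0 decouples.
∂V/∂s = -24s(s - 1)(s + 2) = 0 at s ∈ {-2, 0, 1}; ∂V/∂t = 6(t - 3) = 0 at t ∈ {3}.
The Hessian is diagonal: diag(V_ss, V_tt). Second derivatives: V_ss(-2)=-144, V_ss(0)=48, V_ss(1)=-72; V_tt(3)=6.
Local minima occur where both diagonal entries positive: (0, 3). Count: 1.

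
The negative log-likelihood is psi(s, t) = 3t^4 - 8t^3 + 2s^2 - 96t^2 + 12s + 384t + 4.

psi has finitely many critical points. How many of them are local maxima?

psi separates as a function of s plus a function of t, so ∇psi=0 decouples.
∂psi/∂s = 4(s + 3) = 0 at s ∈ {-3}; ∂psi/∂t = 12(t - 4)(t - 2)(t + 4) = 0 at t ∈ {-4, 2, 4}.
The Hessian is diagonal: diag(psi_ss, psi_tt). Second derivatives: psi_ss(-3)=4; psi_tt(-4)=576, psi_tt(2)=-144, psi_tt(4)=192.
Local maxima occur where both diagonal entries negative: none. Count: 0.

0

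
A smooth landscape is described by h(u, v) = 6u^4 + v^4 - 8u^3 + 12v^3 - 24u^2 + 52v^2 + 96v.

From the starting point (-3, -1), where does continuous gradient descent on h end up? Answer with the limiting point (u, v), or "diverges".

h is separable, so gradient descent decouples: u follows -∂h/∂u, v follows -∂h/∂v.
∂h/∂u = 24u(u - 2)(u + 1); at u=-3 this is -720, so u increases.
∂h/∂v = 4(v + 2)(v + 3)(v + 4); at v=-1 this is 24, so v decreases.
u converges to its nearest critical value -1 (a local min of the u-part); v converges to -2. The iterate converges to (-1, -2).

(-1, -2)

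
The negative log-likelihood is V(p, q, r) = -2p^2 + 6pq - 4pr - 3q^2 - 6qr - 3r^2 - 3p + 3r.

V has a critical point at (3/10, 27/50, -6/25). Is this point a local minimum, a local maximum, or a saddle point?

saddle point

The Hessian is constant: H = [[-4, 6, -4], [6, -6, -6], [-4, -6, -6]].
Leading principal minors: Δ₁ = -4, Δ₂ = -12, Δ₃ = 600.
The minors fit neither the all-positive nor the alternating-sign pattern, so H is indefinite: a saddle point.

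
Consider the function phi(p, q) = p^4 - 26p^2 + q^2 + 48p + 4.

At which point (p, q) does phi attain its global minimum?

phi(p,q) separates as A(p) + B(q) + 4, so its minimum is min A + min B + 4.
A'(p) = 4(p - 3)(p - 1)(p + 4) vanishes at p ∈ {-4, 1, 3}; B'(q) = 2q vanishes at q ∈ {0}.
Local minima of A (where A''>0): A(-4)=-352, A(3)=-9. Local minima of B: B(0)=0.
So the global minimum of phi is A(-4) + B(0) + 4 = -352 + 0 + 4 = -348, attained at (-4, 0).

(-4, 0)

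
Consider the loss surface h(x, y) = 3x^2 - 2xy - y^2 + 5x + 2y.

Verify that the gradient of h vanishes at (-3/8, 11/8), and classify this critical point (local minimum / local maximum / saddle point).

∇h = (6x - 2y + 5, -2x - 2y + 2); substituting (-3/8, 11/8) gives ∇h = (0, 0), so (-3/8, 11/8) is indeed a critical point.
The Hessian of h is constant: H = [[6, -2], [-2, -2]].
det(H) = 6·(-2) − (-2)² = -16.
Since det(H) < 0, H is indefinite and the critical point is a saddle point.

saddle point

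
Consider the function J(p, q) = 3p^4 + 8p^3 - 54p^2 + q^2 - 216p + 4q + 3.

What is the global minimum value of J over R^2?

-676

J(p,q) separates as A(p) + B(q) + 3, so its minimum is min A + min B + 3.
A'(p) = 12(p - 3)(p + 2)(p + 3) vanishes at p ∈ {-3, -2, 3}; B'(q) = 2q + 4 vanishes at q ∈ {-2}.
Local minima of A (where A''>0): A(-3)=189, A(3)=-675. Local minima of B: B(-2)=-4.
So the global minimum of J is A(3) + B(-2) + 3 = -675 − 4 + 3 = -676, attained at (3, -2).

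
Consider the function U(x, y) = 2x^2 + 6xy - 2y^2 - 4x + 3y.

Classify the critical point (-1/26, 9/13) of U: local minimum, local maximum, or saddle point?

saddle point

The Hessian of U is constant: H = [[4, 6], [6, -4]].
det(H) = 4·(-4) − 6² = -52.
Since det(H) < 0, H is indefinite and the critical point is a saddle point.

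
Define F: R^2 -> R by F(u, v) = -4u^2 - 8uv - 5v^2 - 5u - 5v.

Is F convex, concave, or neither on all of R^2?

F is quadratic, so its Hessian is the constant matrix H = [[-8, -8], [-8, -10]].
det(H) = 16, tr(H) = -18.
det(H) > 0 and tr(H) < 0, so H is negative definite everywhere: concave.

concave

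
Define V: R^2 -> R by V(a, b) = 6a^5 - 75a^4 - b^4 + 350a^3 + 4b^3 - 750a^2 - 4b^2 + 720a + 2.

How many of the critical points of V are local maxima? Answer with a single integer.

V separates as a function of a plus a function of b, so ∇V=0 decouples.
∂V/∂a = 30(a - 4)(a - 3)(a - 2)(a - 1) = 0 at a ∈ {1, 2, 3, 4}; ∂V/∂b = -4b(b - 2)(b - 1) = 0 at b ∈ {0, 1, 2}.
The Hessian is diagonal: diag(V_aa, V_bb). Second derivatives: V_aa(1)=-180, V_aa(2)=60, V_aa(3)=-60, V_aa(4)=180; V_bb(0)=-8, V_bb(1)=4, V_bb(2)=-8.
Local maxima occur where both diagonal entries negative: (1, 0), (1, 2), (3, 0), (3, 2). Count: 4.

4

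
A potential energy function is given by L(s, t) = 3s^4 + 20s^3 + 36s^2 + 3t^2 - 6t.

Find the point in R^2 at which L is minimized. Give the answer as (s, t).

L(s,t) separates as P(s) + Q(t), so its minimum is min P + min Q.
P'(s) = 12s(s + 2)(s + 3) vanishes at s ∈ {-3, -2, 0}; Q'(t) = 6(t - 1) vanishes at t ∈ {1}.
Local minima of P (where P''>0): P(-3)=27, P(0)=0. Local minima of Q: Q(1)=-3.
So the global minimum of L is P(0) + Q(1) = 0 − 3 = -3, attained at (0, 1).

(0, 1)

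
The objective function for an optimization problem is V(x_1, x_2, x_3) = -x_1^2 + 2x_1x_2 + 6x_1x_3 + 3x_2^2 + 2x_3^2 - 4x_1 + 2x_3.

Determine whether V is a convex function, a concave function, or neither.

V is quadratic, so its Hessian is the constant matrix H = [[-2, 2, 6], [2, 6, 0], [6, 0, 4]].
Leading principal minors: -2, -16, -280.
Neither pattern holds ⇒ H is indefinite ⇒ neither convex nor concave.

neither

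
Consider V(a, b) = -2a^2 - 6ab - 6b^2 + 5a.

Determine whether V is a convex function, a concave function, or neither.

concave

V is quadratic, so its Hessian is the constant matrix H = [[-4, -6], [-6, -12]].
det(H) = 12, tr(H) = -16.
det(H) > 0 and tr(H) < 0, so H is negative definite everywhere: concave.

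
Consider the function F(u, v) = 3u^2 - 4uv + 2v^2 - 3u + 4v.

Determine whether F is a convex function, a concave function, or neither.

convex

F is quadratic, so its Hessian is the constant matrix H = [[6, -4], [-4, 4]].
det(H) = 8, tr(H) = 10.
det(H) > 0 and tr(H) > 0, so H is positive definite everywhere: convex.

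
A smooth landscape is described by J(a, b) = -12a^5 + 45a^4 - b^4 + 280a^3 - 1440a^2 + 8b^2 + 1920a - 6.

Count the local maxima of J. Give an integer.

4

J separates as a function of a plus a function of b, so ∇J=0 decouples.
∂J/∂a = -60(a - 4)(a - 2)(a - 1)(a + 4) = 0 at a ∈ {-4, 1, 2, 4}; ∂J/∂b = -4b(b - 2)(b + 2) = 0 at b ∈ {-2, 0, 2}.
The Hessian is diagonal: diag(J_aa, J_bb). Second derivatives: J_aa(-4)=14400, J_aa(1)=-900, J_aa(2)=720, J_aa(4)=-2880; J_bb(-2)=-32, J_bb(0)=16, J_bb(2)=-32.
Local maxima occur where both diagonal entries negative: (1, -2), (1, 2), (4, -2), (4, 2). Count: 4.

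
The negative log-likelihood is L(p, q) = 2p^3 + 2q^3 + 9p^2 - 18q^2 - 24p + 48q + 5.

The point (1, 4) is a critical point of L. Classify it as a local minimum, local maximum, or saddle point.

local minimum

The mixed partial ∂²L/∂p∂q is 0, so the Hessian at any point is diag(L_pp, L_qq) = diag(6(2p + 3), 12(q - 3)).
At (1, 4): H = diag(30, 12).
Both eigenvalues are positive, so H is positive definite: a local minimum.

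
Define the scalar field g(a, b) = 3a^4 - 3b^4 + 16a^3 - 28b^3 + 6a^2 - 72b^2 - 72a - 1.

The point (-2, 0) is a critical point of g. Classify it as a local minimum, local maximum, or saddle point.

local maximum

The mixed partial ∂²g/∂a∂b is 0, so the Hessian at any point is diag(g_aa, g_bb) = diag(12(3a^2 + 8a + 1), -12(3b^2 + 14b + 12)).
At (-2, 0): H = diag(-36, -144).
Both eigenvalues are negative, so H is negative definite: a local maximum.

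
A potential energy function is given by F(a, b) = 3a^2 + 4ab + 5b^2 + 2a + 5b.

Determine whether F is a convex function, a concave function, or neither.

F is quadratic, so its Hessian is the constant matrix H = [[6, 4], [4, 10]].
det(H) = 44, tr(H) = 16.
det(H) > 0 and tr(H) > 0, so H is positive definite everywhere: convex.

convex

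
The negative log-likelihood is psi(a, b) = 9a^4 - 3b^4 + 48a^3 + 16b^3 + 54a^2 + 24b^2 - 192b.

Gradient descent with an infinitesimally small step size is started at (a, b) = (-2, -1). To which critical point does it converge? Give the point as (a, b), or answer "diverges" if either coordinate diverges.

psi is separable, so gradient descent decouples: a follows -∂psi/∂a, b follows -∂psi/∂b.
∂psi/∂a = 36a(a + 1)(a + 3); at a=-2 this is 72, so a decreases.
∂psi/∂b = -12(b - 4)(b - 2)(b + 2); at b=-1 this is -180, so b increases.
a converges to its nearest critical value -3 (a local min of the a-part); b converges to 2. The iterate converges to (-3, 2).

(-3, 2)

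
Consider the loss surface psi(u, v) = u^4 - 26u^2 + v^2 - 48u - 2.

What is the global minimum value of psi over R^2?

psi(u,v) separates as P(u) + Q(v) − 2, so its minimum is min P + min Q − 2.
P'(u) = 4(u - 4)(u + 1)(u + 3) vanishes at u ∈ {-3, -1, 4}; Q'(v) = 2v vanishes at v ∈ {0}.
Local minima of P (where P''>0): P(-3)=-9, P(4)=-352. Local minima of Q: Q(0)=0.
So the global minimum of psi is P(4) + Q(0) − 2 = -352 + 0 − 2 = -354, attained at (4, 0).

-354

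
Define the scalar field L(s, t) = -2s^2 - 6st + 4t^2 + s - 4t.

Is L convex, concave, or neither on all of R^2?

neither

L is quadratic, so its Hessian is the constant matrix H = [[-4, -6], [-6, 8]].
det(H) = -68, tr(H) = 4.
det(H) < 0, so H is indefinite: neither convex nor concave.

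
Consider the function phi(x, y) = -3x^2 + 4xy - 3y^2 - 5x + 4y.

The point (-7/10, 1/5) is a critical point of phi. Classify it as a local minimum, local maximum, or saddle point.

local maximum

The Hessian of phi is constant: H = [[-6, 4], [4, -6]].
det(H) = (-6)·(-6) − 4² = 20.
det(H) > 0 and tr(H) = -12 < 0, so H is negative definite and the point is a local maximum.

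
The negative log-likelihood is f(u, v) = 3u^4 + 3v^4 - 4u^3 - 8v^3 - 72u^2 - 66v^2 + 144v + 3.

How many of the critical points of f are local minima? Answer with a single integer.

4

f separates as a function of u plus a function of v, so ∇f=0 decouples.
∂f/∂u = 12u(u - 4)(u + 3) = 0 at u ∈ {-3, 0, 4}; ∂f/∂v = 12(v - 4)(v - 1)(v + 3) = 0 at v ∈ {-3, 1, 4}.
The Hessian is diagonal: diag(f_uu, f_vv). Second derivatives: f_uu(-3)=252, f_uu(0)=-144, f_uu(4)=336; f_vv(-3)=336, f_vv(1)=-144, f_vv(4)=252.
Local minima occur where both diagonal entries positive: (-3, -3), (-3, 4), (4, -3), (4, 4). Count: 4.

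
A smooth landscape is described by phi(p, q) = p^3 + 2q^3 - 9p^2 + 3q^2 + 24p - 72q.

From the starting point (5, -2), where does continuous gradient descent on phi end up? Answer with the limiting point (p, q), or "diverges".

(4, 3)

phi is separable, so gradient descent decouples: p follows -∂phi/∂p, q follows -∂phi/∂q.
∂phi/∂p = 3(p - 4)(p - 2); at p=5 this is 9, so p decreases.
∂phi/∂q = 6(q - 3)(q + 4); at q=-2 this is -60, so q increases.
p converges to its nearest critical value 4 (a local min of the p-part); q converges to 3. The iterate converges to (4, 3).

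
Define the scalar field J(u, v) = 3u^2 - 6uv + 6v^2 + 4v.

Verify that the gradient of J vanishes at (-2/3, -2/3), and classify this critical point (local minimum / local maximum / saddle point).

local minimum

∇J = (6u - 6v, -6u + 12v + 4); substituting (-2/3, -2/3) gives ∇J = (0, 0), so (-2/3, -2/3) is indeed a critical point.
The Hessian of J is constant: H = [[6, -6], [-6, 12]].
det(H) = 6·12 − (-6)² = 36.
det(H) > 0 and tr(H) = 18 > 0, so H is positive definite and the point is a local minimum.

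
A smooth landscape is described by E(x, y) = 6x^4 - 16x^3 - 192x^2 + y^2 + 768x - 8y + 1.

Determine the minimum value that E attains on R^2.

E(x,y) separates as P(x) + Q(y) + 1, so its minimum is min P + min Q + 1.
P'(x) = 24(x - 4)(x - 2)(x + 4) vanishes at x ∈ {-4, 2, 4}; Q'(y) = 2y - 8 vanishes at y ∈ {4}.
Local minima of P (where P''>0): P(-4)=-3584, P(4)=512. Local minima of Q: Q(4)=-16.
So the global minimum of E is P(-4) + Q(4) + 1 = -3584 − 16 + 1 = -3599, attained at (-4, 4).

-3599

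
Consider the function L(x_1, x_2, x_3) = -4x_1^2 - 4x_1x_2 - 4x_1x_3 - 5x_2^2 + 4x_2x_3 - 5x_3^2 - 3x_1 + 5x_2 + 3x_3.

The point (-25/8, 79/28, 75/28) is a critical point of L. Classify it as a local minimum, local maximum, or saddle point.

The Hessian is constant: H = [[-8, -4, -4], [-4, -10, 4], [-4, 4, -10]].
Leading principal minors: Δ₁ = -8, Δ₂ = 64, Δ₃ = -224.
The minors alternate sign starting negative (−, +, −), so H is negative definite: a local maximum.

local maximum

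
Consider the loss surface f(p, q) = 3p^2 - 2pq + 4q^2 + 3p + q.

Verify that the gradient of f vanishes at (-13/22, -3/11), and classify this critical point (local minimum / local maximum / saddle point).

∇f = (6p - 2q + 3, -2p + 8q + 1); substituting (-13/22, -3/11) gives ∇f = (0, 0), so (-13/22, -3/11) is indeed a critical point.
The Hessian of f is constant: H = [[6, -2], [-2, 8]].
det(H) = 6·8 − (-2)² = 44.
det(H) > 0 and tr(H) = 14 > 0, so H is positive definite and the point is a local minimum.

local minimum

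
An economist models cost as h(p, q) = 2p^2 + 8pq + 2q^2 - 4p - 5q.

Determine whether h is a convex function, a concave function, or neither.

h is quadratic, so its Hessian is the constant matrix H = [[4, 8], [8, 4]].
det(H) = -48, tr(H) = 8.
det(H) < 0, so H is indefinite: neither convex nor concave.

neither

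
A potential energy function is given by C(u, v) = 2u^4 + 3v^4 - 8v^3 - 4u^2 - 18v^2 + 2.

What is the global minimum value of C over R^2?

C(u,v) separates as P(u) + Q(v) + 2, so its minimum is min P + min Q + 2.
P'(u) = 8u(u - 1)(u + 1) vanishes at u ∈ {-1, 0, 1}; Q'(v) = 12v(v - 3)(v + 1) vanishes at v ∈ {-1, 0, 3}.
Local minima of P (where P''>0): P(-1)=-2, P(1)=-2. Local minima of Q: Q(-1)=-7, Q(3)=-135.
So the global minimum of C is P(-1) + Q(3) + 2 = -2 − 135 + 2 = -135, attained at (-1, 3).

-135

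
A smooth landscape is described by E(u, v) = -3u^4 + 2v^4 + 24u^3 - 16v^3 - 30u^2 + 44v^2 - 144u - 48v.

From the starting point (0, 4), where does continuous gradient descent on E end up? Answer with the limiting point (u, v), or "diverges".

E is separable, so gradient descent decouples: u follows -∂E/∂u, v follows -∂E/∂v.
∂E/∂u = -12(u - 4)(u - 3)(u + 1); at u=0 this is -144, so u increases.
∂E/∂v = 8(v - 3)(v - 2)(v - 1); at v=4 this is 48, so v decreases.
u converges to its nearest critical value 3 (a local min of the u-part); v converges to 3. The iterate converges to (3, 3).

(3, 3)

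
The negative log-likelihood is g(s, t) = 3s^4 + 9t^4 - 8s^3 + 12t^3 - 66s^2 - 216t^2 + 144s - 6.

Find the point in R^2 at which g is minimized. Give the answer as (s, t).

g(s,t) separates as P(s) + Q(t) − 6, so its minimum is min P + min Q − 6.
P'(s) = 12(s - 4)(s - 1)(s + 3) vanishes at s ∈ {-3, 1, 4}; Q'(t) = 36t(t - 3)(t + 4) vanishes at t ∈ {-4, 0, 3}.
Local minima of P (where P''>0): P(-3)=-567, P(4)=-224. Local minima of Q: Q(-4)=-1920, Q(3)=-891.
So the global minimum of g is P(-3) + Q(-4) − 6 = -567 − 1920 − 6 = -2493, attained at (-3, -4).

(-3, -4)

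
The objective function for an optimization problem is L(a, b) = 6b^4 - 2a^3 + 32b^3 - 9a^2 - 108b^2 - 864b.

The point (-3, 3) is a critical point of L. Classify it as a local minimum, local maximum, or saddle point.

local minimum

The mixed partial ∂²L/∂a∂b is 0, so the Hessian at any point is diag(L_aa, L_bb) = diag(-6(2a + 3), 24(3b^2 + 8b - 9)).
At (-3, 3): H = diag(18, 1008).
Both eigenvalues are positive, so H is positive definite: a local minimum.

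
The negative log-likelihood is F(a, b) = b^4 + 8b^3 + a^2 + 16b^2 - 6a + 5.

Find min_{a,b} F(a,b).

F(a,b) separates as P(a) + Q(b) + 5, so its minimum is min P + min Q + 5.
P'(a) = 2a - 6 vanishes at a ∈ {3}; Q'(b) = 4b(b + 2)(b + 4) vanishes at b ∈ {-4, -2, 0}.
Local minima of P (where P''>0): P(3)=-9. Local minima of Q: Q(-4)=0, Q(0)=0.
So the global minimum of F is P(3) + Q(-4) + 5 = -9 + 0 + 5 = -4, attained at (3, -4).

-4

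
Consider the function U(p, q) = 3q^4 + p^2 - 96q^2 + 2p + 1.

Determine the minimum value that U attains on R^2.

U(p,q) separates as A(p) + B(q) + 1, so its minimum is min A + min B + 1.
A'(p) = 2p + 2 vanishes at p ∈ {-1}; B'(q) = 12q(q - 4)(q + 4) vanishes at q ∈ {-4, 0, 4}.
Local minima of A (where A''>0): A(-1)=-1. Local minima of B: B(-4)=-768, B(4)=-768.
So the global minimum of U is A(-1) + B(-4) + 1 = -1 − 768 + 1 = -768, attained at (-1, -4).

-768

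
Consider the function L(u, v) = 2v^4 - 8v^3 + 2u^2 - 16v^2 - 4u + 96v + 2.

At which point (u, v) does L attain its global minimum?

L(u,v) separates as P(u) + Q(v) + 2, so its minimum is min P + min Q + 2.
P'(u) = 4u - 4 vanishes at u ∈ {1}; Q'(v) = 8(v - 3)(v - 2)(v + 2) vanishes at v ∈ {-2, 2, 3}.
Local minima of P (where P''>0): P(1)=-2. Local minima of Q: Q(-2)=-160, Q(3)=90.
So the global minimum of L is P(1) + Q(-2) + 2 = -2 − 160 + 2 = -160, attained at (1, -2).

(1, -2)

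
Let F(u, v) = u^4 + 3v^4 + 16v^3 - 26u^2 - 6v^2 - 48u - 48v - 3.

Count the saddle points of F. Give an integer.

4

F separates as a function of u plus a function of v, so ∇F=0 decouples.
∂F/∂u = 4(u - 4)(u + 1)(u + 3) = 0 at u ∈ {-3, -1, 4}; ∂F/∂v = 12(v - 1)(v + 1)(v + 4) = 0 at v ∈ {-4, -1, 1}.
The Hessian is diagonal: diag(F_uu, F_vv). Second derivatives: F_uu(-3)=56, F_uu(-1)=-40, F_uu(4)=140; F_vv(-4)=180, F_vv(-1)=-72, F_vv(1)=120.
Saddle points occur where the two diagonal entries have opposite signs: (-3, -1), (-1, -4), (-1, 1), (4, -1). Count: 4.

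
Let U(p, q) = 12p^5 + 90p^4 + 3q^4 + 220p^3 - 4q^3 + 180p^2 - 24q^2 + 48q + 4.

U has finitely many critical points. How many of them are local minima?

U separates as a function of p plus a function of q, so ∇U=0 decouples.
∂U/∂p = 60p(p + 1)(p + 2)(p + 3) = 0 at p ∈ {-3, -2, -1, 0}; ∂U/∂q = 12(q - 2)(q - 1)(q + 2) = 0 at q ∈ {-2, 1, 2}.
The Hessian is diagonal: diag(U_pp, U_qq). Second derivatives: U_pp(-3)=-360, U_pp(-2)=120, U_pp(-1)=-120, U_pp(0)=360; U_qq(-2)=144, U_qq(1)=-36, U_qq(2)=48.
Local minima occur where both diagonal entries positive: (-2, -2), (-2, 2), (0, -2), (0, 2). Count: 4.

4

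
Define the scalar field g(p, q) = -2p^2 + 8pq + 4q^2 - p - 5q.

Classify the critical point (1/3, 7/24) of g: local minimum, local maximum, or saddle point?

saddle point

The Hessian of g is constant: H = [[-4, 8], [8, 8]].
det(H) = (-4)·8 − 8² = -96.
Since det(H) < 0, H is indefinite and the critical point is a saddle point.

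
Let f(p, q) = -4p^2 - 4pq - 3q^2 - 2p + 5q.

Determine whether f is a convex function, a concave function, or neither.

concave

f is quadratic, so its Hessian is the constant matrix H = [[-8, -4], [-4, -6]].
det(H) = 32, tr(H) = -14.
det(H) > 0 and tr(H) < 0, so H is negative definite everywhere: concave.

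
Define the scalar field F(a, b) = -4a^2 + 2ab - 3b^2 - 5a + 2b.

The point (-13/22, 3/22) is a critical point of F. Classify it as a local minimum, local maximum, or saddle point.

local maximum

The Hessian of F is constant: H = [[-8, 2], [2, -6]].
det(H) = (-8)·(-6) − 2² = 44.
det(H) > 0 and tr(H) = -14 < 0, so H is negative definite and the point is a local maximum.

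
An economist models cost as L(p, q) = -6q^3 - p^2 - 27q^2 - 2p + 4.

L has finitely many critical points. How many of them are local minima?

L separates as a function of p plus a function of q, so ∇L=0 decouples.
∂L/∂p = -2(p + 1) = 0 at p ∈ {-1}; ∂L/∂q = -18q(q + 3) = 0 at q ∈ {-3, 0}.
The Hessian is diagonal: diag(L_pp, L_qq). Second derivatives: L_pp(-1)=-2; L_qq(-3)=54, L_qq(0)=-54.
Local minima occur where both diagonal entries positive: none. Count: 0.

0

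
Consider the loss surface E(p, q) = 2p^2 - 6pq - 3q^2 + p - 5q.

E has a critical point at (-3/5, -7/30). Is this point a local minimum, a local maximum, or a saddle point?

saddle point

The Hessian of E is constant: H = [[4, -6], [-6, -6]].
det(H) = 4·(-6) − (-6)² = -60.
Since det(H) < 0, H is indefinite and the critical point is a saddle point.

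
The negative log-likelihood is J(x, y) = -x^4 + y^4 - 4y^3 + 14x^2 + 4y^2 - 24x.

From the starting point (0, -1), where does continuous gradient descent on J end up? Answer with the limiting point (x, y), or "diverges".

J is separable, so gradient descent decouples: x follows -∂J/∂x, y follows -∂J/∂y.
∂J/∂x = -4(x - 2)(x - 1)(x + 3); at x=0 this is -24, so x increases.
∂J/∂y = 4y(y - 2)(y - 1); at y=-1 this is -24, so y increases.
x converges to its nearest critical value 1 (a local min of the x-part); y converges to 0. The iterate converges to (1, 0).

(1, 0)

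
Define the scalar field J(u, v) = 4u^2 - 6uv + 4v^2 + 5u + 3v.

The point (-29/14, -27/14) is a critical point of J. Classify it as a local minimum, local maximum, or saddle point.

The Hessian of J is constant: H = [[8, -6], [-6, 8]].
det(H) = 8·8 − (-6)² = 28.
det(H) > 0 and tr(H) = 16 > 0, so H is positive definite and the point is a local minimum.

local minimum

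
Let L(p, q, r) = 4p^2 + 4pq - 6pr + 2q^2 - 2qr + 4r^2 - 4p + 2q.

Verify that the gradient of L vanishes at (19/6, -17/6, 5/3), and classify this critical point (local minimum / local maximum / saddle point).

local minimum

∇L = (8p + 4q - 6r - 4, 4p + 4q - 2r + 2, -6p - 2q + 8r); substituting (19/6, -17/6, 5/3) gives ∇L = (0, 0, 0), so (19/6, -17/6, 5/3) is indeed a critical point.
The Hessian is constant: H = [[8, 4, -6], [4, 4, -2], [-6, -2, 8]].
Leading principal minors: Δ₁ = 8, Δ₂ = 16, Δ₃ = 48.
All leading minors are positive, so H is positive definite: a local minimum.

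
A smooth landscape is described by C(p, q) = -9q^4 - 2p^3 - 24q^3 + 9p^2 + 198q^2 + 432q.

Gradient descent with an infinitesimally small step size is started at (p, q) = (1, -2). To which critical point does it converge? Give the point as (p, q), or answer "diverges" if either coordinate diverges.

C is separable, so gradient descent decouples: p follows -∂C/∂p, q follows -∂C/∂q.
∂C/∂p = -6p(p - 3); at p=1 this is 12, so p decreases.
∂C/∂q = -36(q - 3)(q + 1)(q + 4); at q=-2 this is -360, so q increases.
p converges to its nearest critical value 0 (a local min of the p-part); q converges to -1. The iterate converges to (0, -1).

(0, -1)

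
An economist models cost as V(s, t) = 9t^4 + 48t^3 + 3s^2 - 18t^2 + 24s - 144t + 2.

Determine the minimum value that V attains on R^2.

V(s,t) separates as P(s) + Q(t) + 2, so its minimum is min P + min Q + 2.
P'(s) = 6s + 24 vanishes at s ∈ {-4}; Q'(t) = 36(t - 1)(t + 1)(t + 4) vanishes at t ∈ {-4, -1, 1}.
Local minima of P (where P''>0): P(-4)=-48. Local minima of Q: Q(-4)=-480, Q(1)=-105.
So the global minimum of V is P(-4) + Q(-4) + 2 = -48 − 480 + 2 = -526, attained at (-4, -4).

-526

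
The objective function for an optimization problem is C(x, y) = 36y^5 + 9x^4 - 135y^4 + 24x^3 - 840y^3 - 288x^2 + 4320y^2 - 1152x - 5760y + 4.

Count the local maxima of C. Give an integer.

C separates as a function of x plus a function of y, so ∇C=0 decouples.
∂C/∂x = 36(x - 4)(x + 2)(x + 4) = 0 at x ∈ {-4, -2, 4}; ∂C/∂y = 180(y - 4)(y - 2)(y - 1)(y + 4) = 0 at y ∈ {-4, 1, 2, 4}.
The Hessian is diagonal: diag(C_xx, C_yy). Second derivatives: C_xx(-4)=576, C_xx(-2)=-432, C_xx(4)=1728; C_yy(-4)=-43200, C_yy(1)=2700, C_yy(2)=-2160, C_yy(4)=8640.
Local maxima occur where both diagonal entries negative: (-2, -4), (-2, 2). Count: 2.

2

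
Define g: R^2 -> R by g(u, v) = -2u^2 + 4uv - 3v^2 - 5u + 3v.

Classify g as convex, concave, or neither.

g is quadratic, so its Hessian is the constant matrix H = [[-4, 4], [4, -6]].
det(H) = 8, tr(H) = -10.
det(H) > 0 and tr(H) < 0, so H is negative definite everywhere: concave.

concave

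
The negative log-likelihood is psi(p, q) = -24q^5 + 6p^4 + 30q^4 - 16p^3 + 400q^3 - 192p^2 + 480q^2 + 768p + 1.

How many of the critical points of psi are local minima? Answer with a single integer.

4

psi separates as a function of p plus a function of q, so ∇psi=0 decouples.
∂psi/∂p = 24(p - 4)(p - 2)(p + 4) = 0 at p ∈ {-4, 2, 4}; ∂psi/∂q = -120q(q - 4)(q + 1)(q + 2) = 0 at q ∈ {-2, -1, 0, 4}.
The Hessian is diagonal: diag(psi_pp, psi_qq). Second derivatives: psi_pp(-4)=1152, psi_pp(2)=-288, psi_pp(4)=384; psi_qq(-2)=1440, psi_qq(-1)=-600, psi_qq(0)=960, psi_qq(4)=-14400.
Local minima occur where both diagonal entries positive: (-4, -2), (-4, 0), (4, -2), (4, 0). Count: 4.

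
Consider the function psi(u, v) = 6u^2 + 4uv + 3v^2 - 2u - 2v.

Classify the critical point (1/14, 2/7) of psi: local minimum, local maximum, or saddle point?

local minimum

The Hessian of psi is constant: H = [[12, 4], [4, 6]].
det(H) = 12·6 − 4² = 56.
det(H) > 0 and tr(H) = 18 > 0, so H is positive definite and the point is a local minimum.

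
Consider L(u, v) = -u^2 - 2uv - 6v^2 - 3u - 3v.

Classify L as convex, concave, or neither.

concave

L is quadratic, so its Hessian is the constant matrix H = [[-2, -2], [-2, -12]].
det(H) = 20, tr(H) = -14.
det(H) > 0 and tr(H) < 0, so H is negative definite everywhere: concave.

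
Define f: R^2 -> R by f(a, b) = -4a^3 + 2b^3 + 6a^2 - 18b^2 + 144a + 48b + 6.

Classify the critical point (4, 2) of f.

local maximum

The mixed partial ∂²f/∂a∂b is 0, so the Hessian at any point is diag(f_aa, f_bb) = diag(12(-2a + 1), 12(b - 3)).
At (4, 2): H = diag(-84, -12).
Both eigenvalues are negative, so H is negative definite: a local maximum.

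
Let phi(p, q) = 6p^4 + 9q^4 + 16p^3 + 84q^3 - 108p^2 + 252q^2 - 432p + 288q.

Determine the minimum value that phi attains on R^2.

-1542

phi(p,q) separates as A(p) + B(q), so its minimum is min A + min B.
A'(p) = 24(p - 3)(p + 2)(p + 3) vanishes at p ∈ {-3, -2, 3}; B'(q) = 36(q + 1)(q + 2)(q + 4) vanishes at q ∈ {-4, -2, -1}.
Local minima of A (where A''>0): A(-3)=378, A(3)=-1350. Local minima of B: B(-4)=-192, B(-1)=-111.
So the global minimum of phi is A(3) + B(-4) = -1350 − 192 = -1542, attained at (3, -4).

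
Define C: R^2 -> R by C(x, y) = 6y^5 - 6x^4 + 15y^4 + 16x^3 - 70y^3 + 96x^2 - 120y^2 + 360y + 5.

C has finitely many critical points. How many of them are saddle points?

6

C separates as a function of x plus a function of y, so ∇C=0 decouples.
∂C/∂x = -24x(x - 4)(x + 2) = 0 at x ∈ {-2, 0, 4}; ∂C/∂y = 30(y - 2)(y - 1)(y + 2)(y + 3) = 0 at y ∈ {-3, -2, 1, 2}.
The Hessian is diagonal: diag(C_xx, C_yy). Second derivatives: C_xx(-2)=-288, C_xx(0)=192, C_xx(4)=-576; C_yy(-3)=-600, C_yy(-2)=360, C_yy(1)=-360, C_yy(2)=600.
Saddle points occur where the two diagonal entries have opposite signs: (-2, -2), (-2, 2), (0, -3), (0, 1), (4, -2), (4, 2). Count: 6.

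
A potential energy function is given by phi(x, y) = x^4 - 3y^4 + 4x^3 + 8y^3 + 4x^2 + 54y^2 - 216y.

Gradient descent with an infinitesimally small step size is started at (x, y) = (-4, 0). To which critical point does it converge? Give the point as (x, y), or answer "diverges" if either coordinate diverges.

(-2, 2)

phi is separable, so gradient descent decouples: x follows -∂phi/∂x, y follows -∂phi/∂y.
∂phi/∂x = 4x(x + 1)(x + 2); at x=-4 this is -96, so x increases.
∂phi/∂y = -12(y - 3)(y - 2)(y + 3); at y=0 this is -216, so y increases.
x converges to its nearest critical value -2 (a local min of the x-part); y converges to 2. The iterate converges to (-2, 2).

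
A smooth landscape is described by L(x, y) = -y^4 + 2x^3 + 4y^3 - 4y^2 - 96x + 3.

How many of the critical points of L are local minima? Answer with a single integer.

L separates as a function of x plus a function of y, so ∇L=0 decouples.
∂L/∂x = 6(x - 4)(x + 4) = 0 at x ∈ {-4, 4}; ∂L/∂y = -4y(y - 2)(y - 1) = 0 at y ∈ {0, 1, 2}.
The Hessian is diagonal: diag(L_xx, L_yy). Second derivatives: L_xx(-4)=-48, L_xx(4)=48; L_yy(0)=-8, L_yy(1)=4, L_yy(2)=-8.
Local minima occur where both diagonal entries positive: (4, 1). Count: 1.

1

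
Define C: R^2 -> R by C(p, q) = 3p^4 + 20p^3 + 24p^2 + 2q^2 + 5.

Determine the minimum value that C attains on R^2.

C(p,q) separates as A(p) + B(q) + 5, so its minimum is min A + min B + 5.
A'(p) = 12p(p + 1)(p + 4) vanishes at p ∈ {-4, -1, 0}; B'(q) = 4q vanishes at q ∈ {0}.
Local minima of A (where A''>0): A(-4)=-128, A(0)=0. Local minima of B: B(0)=0.
So the global minimum of C is A(-4) + B(0) + 5 = -128 + 0 + 5 = -123, attained at (-4, 0).

-123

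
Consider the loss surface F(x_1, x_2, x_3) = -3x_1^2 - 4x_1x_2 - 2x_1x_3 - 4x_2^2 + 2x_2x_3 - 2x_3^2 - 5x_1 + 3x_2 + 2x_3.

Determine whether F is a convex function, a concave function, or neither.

concave

F is quadratic, so its Hessian is the constant matrix H = [[-6, -4, -2], [-4, -8, 2], [-2, 2, -4]].
Leading principal minors: -6, 32, -40.
Signs alternate −, +, − ⇒ H ≺ 0 ⇒ concave.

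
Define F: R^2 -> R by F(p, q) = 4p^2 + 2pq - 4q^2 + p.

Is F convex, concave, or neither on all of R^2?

neither

F is quadratic, so its Hessian is the constant matrix H = [[8, 2], [2, -8]].
det(H) = -68, tr(H) = 0.
det(H) < 0, so H is indefinite: neither convex nor concave.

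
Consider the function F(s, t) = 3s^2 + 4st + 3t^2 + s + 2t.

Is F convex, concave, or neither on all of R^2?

convex

F is quadratic, so its Hessian is the constant matrix H = [[6, 4], [4, 6]].
det(H) = 20, tr(H) = 12.
det(H) > 0 and tr(H) > 0, so H is positive definite everywhere: convex.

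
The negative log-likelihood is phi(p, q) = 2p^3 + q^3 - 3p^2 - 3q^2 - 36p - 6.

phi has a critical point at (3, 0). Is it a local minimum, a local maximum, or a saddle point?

The mixed partial ∂²phi/∂p∂q is 0, so the Hessian at any point is diag(phi_pp, phi_qq) = diag(6(2p - 1), 6(q - 1)).
At (3, 0): H = diag(30, -6).
The eigenvalues have opposite signs, so H is indefinite: a saddle point.

saddle point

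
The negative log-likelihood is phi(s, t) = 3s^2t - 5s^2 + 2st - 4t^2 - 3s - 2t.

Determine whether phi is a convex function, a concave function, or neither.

neither

The term 3s^2t is cubic, so the Hessian is not constant.
∂²phi/∂s² = 6t - 10, which takes both signs as t varies (negative for sufficiently negative t). A diagonal entry of the Hessian changing sign means the Hessian is neither positive- nor negative-semidefinite on all of R^2.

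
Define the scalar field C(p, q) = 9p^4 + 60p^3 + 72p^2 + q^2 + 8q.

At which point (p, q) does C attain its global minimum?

(-4, -4)

C(p,q) separates as A(p) + B(q), so its minimum is min A + min B.
A'(p) = 36p(p + 1)(p + 4) vanishes at p ∈ {-4, -1, 0}; B'(q) = 2q + 8 vanishes at q ∈ {-4}.
Local minima of A (where A''>0): A(-4)=-384, A(0)=0. Local minima of B: B(-4)=-16.
So the global minimum of C is A(-4) + B(-4) = -384 − 16 = -400, attained at (-4, -4).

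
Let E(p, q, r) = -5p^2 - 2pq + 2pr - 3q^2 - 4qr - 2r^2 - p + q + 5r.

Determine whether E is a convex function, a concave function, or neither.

concave

E is quadratic, so its Hessian is the constant matrix H = [[-10, -2, 2], [-2, -6, -4], [2, -4, -4]].
Leading principal minors: -10, 56, -8.
Signs alternate −, +, − ⇒ H ≺ 0 ⇒ concave.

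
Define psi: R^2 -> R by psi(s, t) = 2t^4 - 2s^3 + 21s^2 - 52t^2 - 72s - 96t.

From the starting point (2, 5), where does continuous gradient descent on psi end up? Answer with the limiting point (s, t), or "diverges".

psi is separable, so gradient descent decouples: s follows -∂psi/∂s, t follows -∂psi/∂t.
∂psi/∂s = -6(s - 4)(s - 3); at s=2 this is -12, so s increases.
∂psi/∂t = 8(t - 4)(t + 1)(t + 3); at t=5 this is 384, so t decreases.
s converges to its nearest critical value 3 (a local min of the s-part); t converges to 4. The iterate converges to (3, 4).

(3, 4)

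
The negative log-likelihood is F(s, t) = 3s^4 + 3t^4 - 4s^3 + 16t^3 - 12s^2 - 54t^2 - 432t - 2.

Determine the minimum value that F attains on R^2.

-1141

F(s,t) separates as P(s) + Q(t) − 2, so its minimum is min P + min Q − 2.
P'(s) = 12s(s - 2)(s + 1) vanishes at s ∈ {-1, 0, 2}; Q'(t) = 12(t - 3)(t + 3)(t + 4) vanishes at t ∈ {-4, -3, 3}.
Local minima of P (where P''>0): P(-1)=-5, P(2)=-32. Local minima of Q: Q(-4)=608, Q(3)=-1107.
So the global minimum of F is P(2) + Q(3) − 2 = -32 − 1107 − 2 = -1141, attained at (2, 3).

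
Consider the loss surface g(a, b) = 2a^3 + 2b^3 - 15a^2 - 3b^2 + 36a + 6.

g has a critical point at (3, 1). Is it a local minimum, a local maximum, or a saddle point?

The mixed partial ∂²g/∂a∂b is 0, so the Hessian at any point is diag(g_aa, g_bb) = diag(6(2a - 5), 6(2b - 1)).
At (3, 1): H = diag(6, 6).
Both eigenvalues are positive, so H is positive definite: a local minimum.

local minimum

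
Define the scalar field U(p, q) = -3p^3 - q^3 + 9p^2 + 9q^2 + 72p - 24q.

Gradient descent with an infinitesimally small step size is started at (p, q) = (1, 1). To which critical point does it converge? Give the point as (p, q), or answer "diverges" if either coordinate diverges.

(-2, 2)

U is separable, so gradient descent decouples: p follows -∂U/∂p, q follows -∂U/∂q.
∂U/∂p = -9(p - 4)(p + 2); at p=1 this is 81, so p decreases.
∂U/∂q = -3(q - 4)(q - 2); at q=1 this is -9, so q increases.
p converges to its nearest critical value -2 (a local min of the p-part); q converges to 2. The iterate converges to (-2, 2).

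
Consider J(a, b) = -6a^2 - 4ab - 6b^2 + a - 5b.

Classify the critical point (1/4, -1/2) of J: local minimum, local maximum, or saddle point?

The Hessian of J is constant: H = [[-12, -4], [-4, -12]].
det(H) = (-12)·(-12) − (-4)² = 128.
det(H) > 0 and tr(H) = -24 < 0, so H is negative definite and the point is a local maximum.

local maximum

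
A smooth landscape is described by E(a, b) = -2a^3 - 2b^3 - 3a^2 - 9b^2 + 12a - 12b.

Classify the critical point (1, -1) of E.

local maximum

The mixed partial ∂²E/∂a∂b is 0, so the Hessian at any point is diag(E_aa, E_bb) = diag(-6(2a + 1), -6(2b + 3)).
At (1, -1): H = diag(-18, -6).
Both eigenvalues are negative, so H is negative definite: a local maximum.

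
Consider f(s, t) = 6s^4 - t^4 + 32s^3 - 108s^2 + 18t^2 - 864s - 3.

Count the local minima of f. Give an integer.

f separates as a function of s plus a function of t, so ∇f=0 decouples.
∂f/∂s = 24(s - 3)(s + 3)(s + 4) = 0 at s ∈ {-4, -3, 3}; ∂f/∂t = -4t(t - 3)(t + 3) = 0 at t ∈ {-3, 0, 3}.
The Hessian is diagonal: diag(f_ss, f_tt). Second derivatives: f_ss(-4)=168, f_ss(-3)=-144, f_ss(3)=1008; f_tt(-3)=-72, f_tt(0)=36, f_tt(3)=-72.
Local minima occur where both diagonal entries positive: (-4, 0), (3, 0). Count: 2.

2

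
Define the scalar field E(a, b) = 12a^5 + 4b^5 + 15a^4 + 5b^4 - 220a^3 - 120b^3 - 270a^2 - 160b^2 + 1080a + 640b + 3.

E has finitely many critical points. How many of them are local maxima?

E separates as a function of a plus a function of b, so ∇E=0 decouples.
∂E/∂a = 60(a - 3)(a - 1)(a + 2)(a + 3) = 0 at a ∈ {-3, -2, 1, 3}; ∂E/∂b = 20(b - 4)(b - 1)(b + 2)(b + 4) = 0 at b ∈ {-4, -2, 1, 4}.
The Hessian is diagonal: diag(E_aa, E_bb). Second derivatives: E_aa(-3)=-1440, E_aa(-2)=900, E_aa(1)=-1440, E_aa(3)=3600; E_bb(-4)=-1600, E_bb(-2)=720, E_bb(1)=-900, E_bb(4)=2880.
Local maxima occur where both diagonal entries negative: (-3, -4), (-3, 1), (1, -4), (1, 1). Count: 4.

4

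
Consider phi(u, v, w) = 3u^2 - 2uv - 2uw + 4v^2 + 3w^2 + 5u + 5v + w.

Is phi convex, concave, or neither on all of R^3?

phi is quadratic, so its Hessian is the constant matrix H = [[6, -2, -2], [-2, 8, 0], [-2, 0, 6]].
Leading principal minors: 6, 44, 232.
All positive ⇒ H ≻ 0 ⇒ convex.

convex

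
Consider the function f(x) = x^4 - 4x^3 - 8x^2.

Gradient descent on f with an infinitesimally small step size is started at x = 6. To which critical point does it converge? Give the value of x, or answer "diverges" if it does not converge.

4

f'(x) = 4x(x - 4)(x + 1), so f'(6) = 336.
Gradient descent moves in the -f' direction, i.e. x is decreasing.
The nearest critical point in that direction is x = 4, where f'' = 80 > 0 (a local minimum). The iterate converges there.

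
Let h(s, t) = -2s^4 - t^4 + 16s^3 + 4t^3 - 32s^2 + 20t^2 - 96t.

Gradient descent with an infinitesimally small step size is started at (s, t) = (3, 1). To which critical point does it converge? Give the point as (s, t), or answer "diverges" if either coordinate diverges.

(2, 2)

h is separable, so gradient descent decouples: s follows -∂h/∂s, t follows -∂h/∂t.
∂h/∂s = -8s(s - 4)(s - 2); at s=3 this is 24, so s decreases.
∂h/∂t = -4(t - 4)(t - 2)(t + 3); at t=1 this is -48, so t increases.
s converges to its nearest critical value 2 (a local min of the s-part); t converges to 2. The iterate converges to (2, 2).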